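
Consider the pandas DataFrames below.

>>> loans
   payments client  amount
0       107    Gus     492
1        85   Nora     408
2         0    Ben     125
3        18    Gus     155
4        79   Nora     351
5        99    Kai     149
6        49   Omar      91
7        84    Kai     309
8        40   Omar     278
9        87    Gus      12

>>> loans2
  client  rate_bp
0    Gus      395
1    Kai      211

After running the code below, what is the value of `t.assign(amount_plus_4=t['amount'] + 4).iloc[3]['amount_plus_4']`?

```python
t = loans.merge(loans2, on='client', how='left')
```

merge on 'client' (how='left') → 10 rows:
   payments client  amount  rate_bp
0       107    Gus     492    395.0
1        85   Nora     408      NaN
2         0    Ben     125      NaN
3        18    Gus     155    395.0
4        79   Nora     351      NaN
5        99    Kai     149    211.0
6        49   Omar      91      NaN
7        84    Kai     309    211.0
8        40   Omar     278      NaN
9        87    Gus      12    395.0
add column amount_plus_4 = t['amount'] + 4:
   payments client  amount  rate_bp  amount_plus_4
0       107    Gus     492    395.0            496
1        85   Nora     408      NaN            412
2         0    Ben     125      NaN            129
3        18    Gus     155    395.0            159
4        79   Nora     351      NaN            355
5        99    Kai     149    211.0            153
6        49   Omar      91      NaN             95
7        84    Kai     309    211.0            313
8        40   Omar     278      NaN            282
9        87    Gus      12    395.0             16
value at position 3, column 'amount_plus_4' → 159

159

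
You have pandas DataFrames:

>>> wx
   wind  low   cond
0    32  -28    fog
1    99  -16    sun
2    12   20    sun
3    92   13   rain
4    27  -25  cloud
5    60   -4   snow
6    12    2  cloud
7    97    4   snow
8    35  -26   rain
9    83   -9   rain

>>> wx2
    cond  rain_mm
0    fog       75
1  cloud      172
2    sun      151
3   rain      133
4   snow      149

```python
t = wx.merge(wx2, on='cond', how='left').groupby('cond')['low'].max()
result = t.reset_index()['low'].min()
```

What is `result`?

merge on 'cond' (how='left') → 10 rows:
   wind  low   cond  rain_mm
0    32  -28    fog       75
1    99  -16    sun      151
2    12   20    sun      151
3    92   13   rain      133
4    27  -25  cloud      172
5    60   -4   snow      149
6    12    2  cloud      172
7    97    4   snow      149
8    35  -26   rain      133
9    83   -9   rain      133
group by cond, max of low:
cond
cloud     2
fog     -28
rain     13
snow      4
sun      20
Name: low, dtype: int64
reset_index():
    cond  low
0  cloud    2
1    fog  -28
2   rain   13
3   snow    4
4    sun   20
So min() = -28.

-28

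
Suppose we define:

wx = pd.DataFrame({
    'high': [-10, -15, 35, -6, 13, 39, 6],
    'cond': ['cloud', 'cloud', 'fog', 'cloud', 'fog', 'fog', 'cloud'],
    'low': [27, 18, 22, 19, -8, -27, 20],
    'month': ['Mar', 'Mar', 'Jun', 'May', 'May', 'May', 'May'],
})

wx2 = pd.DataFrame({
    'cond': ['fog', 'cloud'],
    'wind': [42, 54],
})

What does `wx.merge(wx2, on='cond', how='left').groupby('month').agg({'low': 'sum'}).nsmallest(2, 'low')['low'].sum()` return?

merge on 'cond' (how='left') → 7 rows:
   high   cond  low month  wind
0   -10  cloud   27   Mar    54
1   -15  cloud   18   Mar    54
2    35    fog   22   Jun    42
3    -6  cloud   19   May    54
4    13    fog   -8   May    42
5    39    fog  -27   May    42
6     6  cloud   20   May    54
group by month, sum of low:
       low
month     
Jun     22
Mar     45
May      4
take 2 rows with smallest low:
       low
month     
May      4
Jun     22
sum of column 'low' → 26

26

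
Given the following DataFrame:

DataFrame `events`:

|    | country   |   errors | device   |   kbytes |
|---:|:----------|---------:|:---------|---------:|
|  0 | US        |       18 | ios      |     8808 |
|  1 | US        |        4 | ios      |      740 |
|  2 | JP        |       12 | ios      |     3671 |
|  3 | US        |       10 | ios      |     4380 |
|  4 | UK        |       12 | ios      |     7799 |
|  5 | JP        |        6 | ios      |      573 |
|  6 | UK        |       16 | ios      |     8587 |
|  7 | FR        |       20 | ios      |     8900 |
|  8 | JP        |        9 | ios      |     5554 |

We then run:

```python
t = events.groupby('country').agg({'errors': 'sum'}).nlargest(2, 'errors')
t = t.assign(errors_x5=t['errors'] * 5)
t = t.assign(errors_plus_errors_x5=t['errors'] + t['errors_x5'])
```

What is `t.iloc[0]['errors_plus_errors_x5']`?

group by country, sum of errors:
         errors
country        
FR           20
JP           27
UK           28
US           32
take 2 rows with largest errors:
         errors
country        
US           32
UK           28
add column errors_x5 = t['errors'] * 5:
         errors  errors_x5
country                   
US           32        160
UK           28        140
add column errors_plus_errors_x5 = t['errors'] + t['errors_x5']:
         errors  errors_x5  errors_plus_errors_x5
country                                          
US           32        160                    192
UK           28        140                    168
Finally, value at position 0, column 'errors_plus_errors_x5' = 192.

192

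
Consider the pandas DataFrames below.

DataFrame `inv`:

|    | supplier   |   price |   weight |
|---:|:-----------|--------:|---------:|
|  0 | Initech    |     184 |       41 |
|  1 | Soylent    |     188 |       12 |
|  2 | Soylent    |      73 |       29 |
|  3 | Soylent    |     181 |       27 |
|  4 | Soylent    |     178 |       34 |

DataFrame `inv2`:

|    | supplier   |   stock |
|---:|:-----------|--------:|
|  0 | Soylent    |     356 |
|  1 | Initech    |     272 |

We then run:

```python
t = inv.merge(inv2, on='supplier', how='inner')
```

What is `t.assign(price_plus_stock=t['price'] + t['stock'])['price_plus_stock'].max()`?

544

merge on 'supplier' (how='inner') → 5 rows:
  supplier  price  weight  stock
0  Initech    184      41    272
1  Soylent    188      12    356
2  Soylent     73      29    356
3  Soylent    181      27    356
4  Soylent    178      34    356
add column price_plus_stock = t['price'] + t['stock']:
  supplier  price  weight  stock  price_plus_stock
0  Initech    184      41    272               456
1  Soylent    188      12    356               544
2  Soylent     73      29    356               429
3  Soylent    181      27    356               537
4  Soylent    178      34    356               534
Hence 544.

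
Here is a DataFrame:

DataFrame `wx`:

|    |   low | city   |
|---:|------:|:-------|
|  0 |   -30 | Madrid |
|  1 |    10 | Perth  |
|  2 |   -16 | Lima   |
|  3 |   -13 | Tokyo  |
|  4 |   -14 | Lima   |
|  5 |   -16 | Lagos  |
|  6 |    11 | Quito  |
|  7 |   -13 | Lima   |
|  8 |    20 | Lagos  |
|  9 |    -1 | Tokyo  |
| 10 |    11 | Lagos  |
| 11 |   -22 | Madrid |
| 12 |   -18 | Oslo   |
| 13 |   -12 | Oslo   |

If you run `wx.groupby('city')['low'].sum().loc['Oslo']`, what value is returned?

-30

group by city, sum of low:
city
Lagos     15
Lima     -43
Madrid   -52
Oslo     -30
Perth     10
Quito     11
Tokyo    -14
Name: low, dtype: int64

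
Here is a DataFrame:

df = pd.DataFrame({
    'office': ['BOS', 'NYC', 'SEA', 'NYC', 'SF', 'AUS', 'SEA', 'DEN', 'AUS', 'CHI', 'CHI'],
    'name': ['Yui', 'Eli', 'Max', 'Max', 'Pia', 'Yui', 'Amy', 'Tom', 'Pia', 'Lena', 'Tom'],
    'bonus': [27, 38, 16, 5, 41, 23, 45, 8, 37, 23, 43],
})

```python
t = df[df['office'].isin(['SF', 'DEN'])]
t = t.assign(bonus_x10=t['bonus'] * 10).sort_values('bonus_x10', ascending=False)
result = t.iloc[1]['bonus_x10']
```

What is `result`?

80

filter rows where office in ['SF', 'DEN']:
  office name  bonus
4     SF  Pia     41
7    DEN  Tom      8
add column bonus_x10 = t['bonus'] * 10:
  office name  bonus  bonus_x10
4     SF  Pia     41        410
7    DEN  Tom      8         80
sort by bonus_x10 descending:
  office name  bonus  bonus_x10
4     SF  Pia     41        410
7    DEN  Tom      8         80
The value at position 1, column 'bonus_x10' is 80.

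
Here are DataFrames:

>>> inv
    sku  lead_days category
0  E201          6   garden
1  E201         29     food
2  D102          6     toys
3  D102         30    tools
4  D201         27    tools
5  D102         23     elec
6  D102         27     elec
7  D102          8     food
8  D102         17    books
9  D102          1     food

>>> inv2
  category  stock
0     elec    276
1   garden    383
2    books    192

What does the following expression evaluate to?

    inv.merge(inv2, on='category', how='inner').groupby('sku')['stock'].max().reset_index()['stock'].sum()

merge on 'category' (how='inner') → 4 rows:
    sku  lead_days category  stock
0  E201          6   garden    383
1  D102         23     elec    276
2  D102         27     elec    276
3  D102         17    books    192
group by sku, max of stock:
sku
D102    276
E201    383
Name: stock, dtype: int64
reset_index():
    sku  stock
0  D102    276
1  E201    383
So sum() = 659.

659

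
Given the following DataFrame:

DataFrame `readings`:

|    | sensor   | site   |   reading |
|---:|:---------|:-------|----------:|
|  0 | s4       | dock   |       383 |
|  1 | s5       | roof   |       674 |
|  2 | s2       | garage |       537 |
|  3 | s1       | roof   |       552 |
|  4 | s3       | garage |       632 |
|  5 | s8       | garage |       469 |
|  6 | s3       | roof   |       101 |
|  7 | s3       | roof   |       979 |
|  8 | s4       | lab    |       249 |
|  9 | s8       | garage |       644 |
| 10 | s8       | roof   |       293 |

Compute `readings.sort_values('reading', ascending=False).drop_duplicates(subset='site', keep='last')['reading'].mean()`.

sort by reading descending:
   sensor    site  reading
7      s3    roof      979
1      s5    roof      674
9      s8  garage      644
4      s3  garage      632
3      s1    roof      552
2      s2  garage      537
5      s8  garage      469
0      s4    dock      383
10     s8    roof      293
8      s4     lab      249
6      s3    roof      101
drop duplicate site (keep=last):
  sensor    site  reading
5     s8  garage      469
0     s4    dock      383
8     s4     lab      249
6     s3    roof      101
Finally, mean of column 'reading' = 300.5.

300.5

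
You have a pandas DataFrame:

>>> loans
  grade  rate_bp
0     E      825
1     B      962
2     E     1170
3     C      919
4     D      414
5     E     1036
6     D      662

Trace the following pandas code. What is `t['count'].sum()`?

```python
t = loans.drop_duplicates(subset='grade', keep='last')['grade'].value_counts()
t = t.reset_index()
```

drop duplicate grade (keep=last):
  grade  rate_bp
1     B      962
3     C      919
5     E     1036
6     D      662
value_counts of grade:
grade
B    1
C    1
E    1
D    1
Name: count, dtype: int64
reset_index():
  grade  count
0     B      1
1     C      1
2     E      1
3     D      1
Then the sum of column 'count': 4

4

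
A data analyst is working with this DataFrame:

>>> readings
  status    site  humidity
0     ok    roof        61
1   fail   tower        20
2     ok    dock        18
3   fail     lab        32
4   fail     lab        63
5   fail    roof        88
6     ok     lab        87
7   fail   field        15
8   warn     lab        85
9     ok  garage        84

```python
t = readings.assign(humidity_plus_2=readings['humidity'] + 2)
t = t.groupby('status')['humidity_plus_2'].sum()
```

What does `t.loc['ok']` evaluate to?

258

add column humidity_plus_2 = readings['humidity'] + 2:
  status    site  humidity  humidity_plus_2
0     ok    roof        61               63
1   fail   tower        20               22
2     ok    dock        18               20
3   fail     lab        32               34
4   fail     lab        63               65
5   fail    roof        88               90
6     ok     lab        87               89
7   fail   field        15               17
8   warn     lab        85               87
9     ok  garage        84               86
group by status, sum of humidity_plus_2:
status
fail    228
ok      258
warn     87
Name: humidity_plus_2, dtype: int64
Then the value at index 'ok': 258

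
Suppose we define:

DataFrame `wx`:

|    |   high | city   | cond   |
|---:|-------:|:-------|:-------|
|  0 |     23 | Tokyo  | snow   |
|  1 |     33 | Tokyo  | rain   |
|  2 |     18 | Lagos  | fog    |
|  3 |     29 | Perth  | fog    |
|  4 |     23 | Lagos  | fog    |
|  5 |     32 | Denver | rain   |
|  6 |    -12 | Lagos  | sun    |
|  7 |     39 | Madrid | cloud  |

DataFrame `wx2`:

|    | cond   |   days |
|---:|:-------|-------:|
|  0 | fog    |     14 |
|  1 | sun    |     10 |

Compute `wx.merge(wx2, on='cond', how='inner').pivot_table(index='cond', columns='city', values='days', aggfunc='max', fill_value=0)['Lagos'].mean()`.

merge on 'cond' (how='inner') → 4 rows:
   high   city cond  days
0    18  Lagos  fog    14
1    29  Perth  fog    14
2    23  Lagos  fog    14
3   -12  Lagos  sun    10
pivot: rows=cond, cols=city, max(days):
city  Lagos  Perth
cond              
fog      14     14
sun      10      0

12.0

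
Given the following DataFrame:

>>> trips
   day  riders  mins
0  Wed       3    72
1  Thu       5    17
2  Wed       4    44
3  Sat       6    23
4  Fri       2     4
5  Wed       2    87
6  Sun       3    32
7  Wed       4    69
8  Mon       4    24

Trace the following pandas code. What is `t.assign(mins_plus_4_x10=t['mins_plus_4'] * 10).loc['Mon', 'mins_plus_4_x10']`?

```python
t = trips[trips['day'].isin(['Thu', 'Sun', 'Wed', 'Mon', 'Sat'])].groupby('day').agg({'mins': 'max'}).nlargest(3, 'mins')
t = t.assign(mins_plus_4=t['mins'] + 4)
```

280

filter rows where day in ['Thu', 'Sun', 'Wed', 'Mon', 'Sat']:
   day  riders  mins
0  Wed       3    72
1  Thu       5    17
2  Wed       4    44
3  Sat       6    23
5  Wed       2    87
6  Sun       3    32
7  Wed       4    69
8  Mon       4    24
group by day, max of mins:
     mins
day      
Mon    24
Sat    23
Sun    32
Thu    17
Wed    87
take 3 rows with largest mins:
     mins
day      
Wed    87
Sun    32
Mon    24
add column mins_plus_4 = t['mins'] + 4:
     mins  mins_plus_4
day                   
Wed    87           91
Sun    32           36
Mon    24           28
add column mins_plus_4_x10 = t['mins_plus_4'] * 10:
     mins  mins_plus_4  mins_plus_4_x10
day                                    
Wed    87           91              910
Sun    32           36              360
Mon    24           28              280
Finally, value at row 'Mon', column 'mins_plus_4_x10' = 280.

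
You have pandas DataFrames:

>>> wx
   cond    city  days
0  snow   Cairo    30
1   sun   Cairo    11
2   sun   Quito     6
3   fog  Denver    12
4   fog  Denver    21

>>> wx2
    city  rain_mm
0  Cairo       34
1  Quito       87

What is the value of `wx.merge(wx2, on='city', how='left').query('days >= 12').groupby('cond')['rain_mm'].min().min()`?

merge on 'city' (how='left') → 5 rows:
   cond    city  days  rain_mm
0  snow   Cairo    30     34.0
1   sun   Cairo    11     34.0
2   sun   Quito     6     87.0
3   fog  Denver    12      NaN
4   fog  Denver    21      NaN
filter rows where days >= 12:
   cond    city  days  rain_mm
0  snow   Cairo    30     34.0
3   fog  Denver    12      NaN
4   fog  Denver    21      NaN
group by cond, min of rain_mm:
cond
fog      NaN
snow    34.0
Name: rain_mm, dtype: float64
Taking the min of the resulting series gives 34.0.

34.0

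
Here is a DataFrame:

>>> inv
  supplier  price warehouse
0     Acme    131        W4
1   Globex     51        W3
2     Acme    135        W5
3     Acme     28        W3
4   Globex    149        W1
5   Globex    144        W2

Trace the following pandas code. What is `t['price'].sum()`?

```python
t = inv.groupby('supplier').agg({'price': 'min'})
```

group by supplier, min of price:
          price
supplier       
Acme         28
Globex       51
The sum of column 'price' is 79.

79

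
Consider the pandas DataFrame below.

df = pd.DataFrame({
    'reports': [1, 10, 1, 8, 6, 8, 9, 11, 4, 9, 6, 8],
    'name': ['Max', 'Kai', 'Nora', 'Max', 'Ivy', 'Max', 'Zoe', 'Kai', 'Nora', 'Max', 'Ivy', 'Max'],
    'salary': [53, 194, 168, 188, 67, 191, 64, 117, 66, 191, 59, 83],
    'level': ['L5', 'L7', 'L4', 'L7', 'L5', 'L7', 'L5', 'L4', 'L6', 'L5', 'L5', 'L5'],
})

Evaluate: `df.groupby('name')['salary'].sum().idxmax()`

group by name, sum of salary:
name
Ivy     126
Kai     311
Max     706
Nora    234
Zoe      64
Name: salary, dtype: int64
Reading off the label with the largest value, we get Max.

Max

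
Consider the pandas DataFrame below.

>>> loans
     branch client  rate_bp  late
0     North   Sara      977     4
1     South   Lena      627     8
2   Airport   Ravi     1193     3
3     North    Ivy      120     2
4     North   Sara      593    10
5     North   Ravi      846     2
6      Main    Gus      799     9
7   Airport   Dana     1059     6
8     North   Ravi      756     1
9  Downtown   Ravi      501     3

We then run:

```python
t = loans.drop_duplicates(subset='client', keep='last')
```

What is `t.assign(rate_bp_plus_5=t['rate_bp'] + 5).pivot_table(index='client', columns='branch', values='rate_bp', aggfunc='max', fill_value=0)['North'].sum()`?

713

drop duplicate client (keep=last):
     branch client  rate_bp  late
1     South   Lena      627     8
3     North    Ivy      120     2
4     North   Sara      593    10
6      Main    Gus      799     9
7   Airport   Dana     1059     6
9  Downtown   Ravi      501     3
add column rate_bp_plus_5 = t['rate_bp'] + 5:
     branch client  rate_bp  late  rate_bp_plus_5
1     South   Lena      627     8             632
3     North    Ivy      120     2             125
4     North   Sara      593    10             598
6      Main    Gus      799     9             804
7   Airport   Dana     1059     6            1064
9  Downtown   Ravi      501     3             506
pivot: rows=client, cols=branch, max(rate_bp):
branch  Airport  Downtown  Main  North  South
client                                       
Dana       1059         0     0      0      0
Gus           0         0   799      0      0
Ivy           0         0     0    120      0
Lena          0         0     0      0    627
Ravi          0       501     0      0      0
Sara          0         0     0    593      0
So sum() = 713.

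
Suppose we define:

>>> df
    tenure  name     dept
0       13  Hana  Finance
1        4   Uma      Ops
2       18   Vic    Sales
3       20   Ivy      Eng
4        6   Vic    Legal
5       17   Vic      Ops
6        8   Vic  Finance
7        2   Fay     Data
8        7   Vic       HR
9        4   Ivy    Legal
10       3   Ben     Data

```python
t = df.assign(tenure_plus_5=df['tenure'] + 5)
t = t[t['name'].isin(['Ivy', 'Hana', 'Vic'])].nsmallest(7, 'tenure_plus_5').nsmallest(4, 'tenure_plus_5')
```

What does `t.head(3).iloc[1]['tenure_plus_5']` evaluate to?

add column tenure_plus_5 = df['tenure'] + 5:
    tenure  name     dept  tenure_plus_5
0       13  Hana  Finance             18
1        4   Uma      Ops              9
2       18   Vic    Sales             23
3       20   Ivy      Eng             25
4        6   Vic    Legal             11
5       17   Vic      Ops             22
6        8   Vic  Finance             13
7        2   Fay     Data              7
8        7   Vic       HR             12
9        4   Ivy    Legal              9
10       3   Ben     Data              8
filter rows where name in ['Ivy', 'Hana', 'Vic']:
   tenure  name     dept  tenure_plus_5
0      13  Hana  Finance             18
2      18   Vic    Sales             23
3      20   Ivy      Eng             25
4       6   Vic    Legal             11
5      17   Vic      Ops             22
6       8   Vic  Finance             13
8       7   Vic       HR             12
9       4   Ivy    Legal              9
take 7 rows with smallest tenure_plus_5:
   tenure  name     dept  tenure_plus_5
9       4   Ivy    Legal              9
4       6   Vic    Legal             11
8       7   Vic       HR             12
6       8   Vic  Finance             13
0      13  Hana  Finance             18
5      17   Vic      Ops             22
2      18   Vic    Sales             23
take 4 rows with smallest tenure_plus_5:
   tenure name     dept  tenure_plus_5
9       4  Ivy    Legal              9
4       6  Vic    Legal             11
8       7  Vic       HR             12
6       8  Vic  Finance             13
take first 3 rows:
   tenure name   dept  tenure_plus_5
9       4  Ivy  Legal              9
4       6  Vic  Legal             11
8       7  Vic     HR             12
The value at position 1, column 'tenure_plus_5' is 11.

11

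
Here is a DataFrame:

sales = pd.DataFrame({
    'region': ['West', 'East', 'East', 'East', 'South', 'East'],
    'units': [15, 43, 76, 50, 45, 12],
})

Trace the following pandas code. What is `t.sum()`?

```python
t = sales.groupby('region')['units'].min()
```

72

group by region, min of units:
region
East     12
South    45
West     15
Name: units, dtype: int64
Then the sum of the resulting series: 72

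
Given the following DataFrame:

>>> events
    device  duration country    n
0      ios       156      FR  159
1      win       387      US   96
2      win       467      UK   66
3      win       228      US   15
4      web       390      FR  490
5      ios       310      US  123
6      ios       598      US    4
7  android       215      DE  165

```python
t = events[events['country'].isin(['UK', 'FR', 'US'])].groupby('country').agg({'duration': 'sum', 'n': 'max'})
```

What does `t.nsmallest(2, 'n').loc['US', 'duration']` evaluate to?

1523

filter rows where country in ['UK', 'FR', 'US']:
  device  duration country    n
0    ios       156      FR  159
1    win       387      US   96
2    win       467      UK   66
3    win       228      US   15
4    web       390      FR  490
5    ios       310      US  123
6    ios       598      US    4
group by country: sum(duration), max(n):
         duration    n
country               
FR            546  490
UK            467   66
US           1523  123
take 2 rows with smallest n:
         duration    n
country               
UK            467   66
US           1523  123
Finally, value at row 'US', column 'duration' = 1523.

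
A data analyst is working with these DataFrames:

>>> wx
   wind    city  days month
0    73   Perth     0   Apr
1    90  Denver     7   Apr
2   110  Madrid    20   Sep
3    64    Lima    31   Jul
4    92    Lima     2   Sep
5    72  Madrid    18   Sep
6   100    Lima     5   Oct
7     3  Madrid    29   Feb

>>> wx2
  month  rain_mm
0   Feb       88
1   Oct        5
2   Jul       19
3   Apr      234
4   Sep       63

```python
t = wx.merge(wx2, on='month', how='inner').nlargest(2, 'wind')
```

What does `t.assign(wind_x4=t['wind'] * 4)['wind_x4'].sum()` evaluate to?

merge on 'month' (how='inner') → 8 rows:
   wind    city  days month  rain_mm
0    73   Perth     0   Apr      234
1    90  Denver     7   Apr      234
2   110  Madrid    20   Sep       63
3    64    Lima    31   Jul       19
4    92    Lima     2   Sep       63
5    72  Madrid    18   Sep       63
6   100    Lima     5   Oct        5
7     3  Madrid    29   Feb       88
take 2 rows with largest wind:
   wind    city  days month  rain_mm
2   110  Madrid    20   Sep       63
6   100    Lima     5   Oct        5
add column wind_x4 = t['wind'] * 4:
   wind    city  days month  rain_mm  wind_x4
2   110  Madrid    20   Sep       63      440
6   100    Lima     5   Oct        5      400
sum of column 'wind_x4' → 840

840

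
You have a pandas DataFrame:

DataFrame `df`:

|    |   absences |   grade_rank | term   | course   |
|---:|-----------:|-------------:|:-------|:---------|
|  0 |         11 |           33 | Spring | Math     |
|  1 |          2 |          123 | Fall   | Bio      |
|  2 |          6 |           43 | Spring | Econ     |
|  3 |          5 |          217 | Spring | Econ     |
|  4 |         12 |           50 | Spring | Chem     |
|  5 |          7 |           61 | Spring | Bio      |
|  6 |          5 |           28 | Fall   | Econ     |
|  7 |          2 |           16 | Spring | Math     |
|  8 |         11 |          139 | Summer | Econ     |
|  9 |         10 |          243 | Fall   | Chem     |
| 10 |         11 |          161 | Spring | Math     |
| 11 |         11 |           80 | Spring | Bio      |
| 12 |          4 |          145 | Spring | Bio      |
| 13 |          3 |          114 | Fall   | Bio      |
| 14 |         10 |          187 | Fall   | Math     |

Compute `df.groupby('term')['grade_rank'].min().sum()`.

183

group by term, min of grade_rank:
term
Fall       28
Spring     16
Summer    139
Name: grade_rank, dtype: int64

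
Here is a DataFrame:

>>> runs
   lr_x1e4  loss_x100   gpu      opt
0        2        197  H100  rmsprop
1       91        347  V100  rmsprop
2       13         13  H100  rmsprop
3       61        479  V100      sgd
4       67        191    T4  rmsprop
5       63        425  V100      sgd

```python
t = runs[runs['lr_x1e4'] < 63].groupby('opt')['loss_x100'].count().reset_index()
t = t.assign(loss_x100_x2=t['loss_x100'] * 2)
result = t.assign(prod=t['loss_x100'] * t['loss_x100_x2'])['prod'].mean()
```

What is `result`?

filter rows where lr_x1e4 < 63:
   lr_x1e4  loss_x100   gpu      opt
0        2        197  H100  rmsprop
2       13         13  H100  rmsprop
3       61        479  V100      sgd
group by opt, count of loss_x100:
opt
rmsprop    2
sgd        1
Name: loss_x100, dtype: int64
reset_index():
       opt  loss_x100
0  rmsprop          2
1      sgd          1
add column loss_x100_x2 = t['loss_x100'] * 2:
       opt  loss_x100  loss_x100_x2
0  rmsprop          2             4
1      sgd          1             2
add column prod = t['loss_x100'] * t['loss_x100_x2']:
       opt  loss_x100  loss_x100_x2  prod
0  rmsprop          2             4     8
1      sgd          1             2     2

5.0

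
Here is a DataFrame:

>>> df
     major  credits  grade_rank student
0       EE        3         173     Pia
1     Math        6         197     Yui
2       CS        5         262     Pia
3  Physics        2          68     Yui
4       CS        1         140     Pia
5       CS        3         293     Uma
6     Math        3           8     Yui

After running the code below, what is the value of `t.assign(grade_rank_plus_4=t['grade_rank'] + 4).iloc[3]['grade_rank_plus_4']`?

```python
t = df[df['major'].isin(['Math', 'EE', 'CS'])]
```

filter rows where major in ['Math', 'EE', 'CS']:
  major  credits  grade_rank student
0    EE        3         173     Pia
1  Math        6         197     Yui
2    CS        5         262     Pia
4    CS        1         140     Pia
5    CS        3         293     Uma
6  Math        3           8     Yui
add column grade_rank_plus_4 = t['grade_rank'] + 4:
  major  credits  grade_rank student  grade_rank_plus_4
0    EE        3         173     Pia                177
1  Math        6         197     Yui                201
2    CS        5         262     Pia                266
4    CS        1         140     Pia                144
5    CS        3         293     Uma                297
6  Math        3           8     Yui                 12

144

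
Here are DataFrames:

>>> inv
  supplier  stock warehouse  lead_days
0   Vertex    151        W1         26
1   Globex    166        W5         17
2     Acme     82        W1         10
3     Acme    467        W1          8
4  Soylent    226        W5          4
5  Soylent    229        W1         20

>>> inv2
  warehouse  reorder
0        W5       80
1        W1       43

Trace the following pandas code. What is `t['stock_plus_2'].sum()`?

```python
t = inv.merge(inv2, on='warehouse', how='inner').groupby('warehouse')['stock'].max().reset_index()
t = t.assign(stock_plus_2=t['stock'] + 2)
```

merge on 'warehouse' (how='inner') → 6 rows:
  supplier  stock warehouse  lead_days  reorder
0   Vertex    151        W1         26       43
1   Globex    166        W5         17       80
2     Acme     82        W1         10       43
3     Acme    467        W1          8       43
4  Soylent    226        W5          4       80
5  Soylent    229        W1         20       43
group by warehouse, max of stock:
warehouse
W1    467
W5    226
Name: stock, dtype: int64
reset_index():
  warehouse  stock
0        W1    467
1        W5    226
add column stock_plus_2 = t['stock'] + 2:
  warehouse  stock  stock_plus_2
0        W1    467           469
1        W5    226           228
Reading off the sum of column 'stock_plus_2', we get 697.

697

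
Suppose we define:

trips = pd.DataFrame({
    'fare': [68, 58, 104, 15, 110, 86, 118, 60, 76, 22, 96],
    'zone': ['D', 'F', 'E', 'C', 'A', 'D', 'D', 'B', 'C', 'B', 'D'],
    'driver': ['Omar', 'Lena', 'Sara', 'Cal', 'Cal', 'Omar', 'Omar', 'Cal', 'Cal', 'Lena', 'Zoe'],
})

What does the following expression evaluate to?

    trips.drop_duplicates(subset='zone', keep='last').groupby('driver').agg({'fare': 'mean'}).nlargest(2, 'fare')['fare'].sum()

drop duplicate zone (keep=last):
    fare zone driver
1     58    F   Lena
2    104    E   Sara
4    110    A    Cal
8     76    C    Cal
9     22    B   Lena
10    96    D    Zoe
group by driver, mean of fare:
         fare
driver       
Cal      93.0
Lena     40.0
Sara    104.0
Zoe      96.0
take 2 rows with largest fare:
         fare
driver       
Sara    104.0
Zoe      96.0
Finally, sum of column 'fare' = 200.0.

200.0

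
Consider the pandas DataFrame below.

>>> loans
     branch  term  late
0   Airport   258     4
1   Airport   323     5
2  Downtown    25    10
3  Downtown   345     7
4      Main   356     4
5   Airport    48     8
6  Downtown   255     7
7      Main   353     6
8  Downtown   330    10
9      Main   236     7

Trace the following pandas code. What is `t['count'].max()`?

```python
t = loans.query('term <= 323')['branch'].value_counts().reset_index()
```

filter rows where term <= 323:
     branch  term  late
0   Airport   258     4
1   Airport   323     5
2  Downtown    25    10
5   Airport    48     8
6  Downtown   255     7
9      Main   236     7
value_counts of branch:
branch
Airport     3
Downtown    2
Main        1
Name: count, dtype: int64
reset_index():
     branch  count
0   Airport      3
1  Downtown      2
2      Main      1
Taking the max of column 'count' gives 3.

3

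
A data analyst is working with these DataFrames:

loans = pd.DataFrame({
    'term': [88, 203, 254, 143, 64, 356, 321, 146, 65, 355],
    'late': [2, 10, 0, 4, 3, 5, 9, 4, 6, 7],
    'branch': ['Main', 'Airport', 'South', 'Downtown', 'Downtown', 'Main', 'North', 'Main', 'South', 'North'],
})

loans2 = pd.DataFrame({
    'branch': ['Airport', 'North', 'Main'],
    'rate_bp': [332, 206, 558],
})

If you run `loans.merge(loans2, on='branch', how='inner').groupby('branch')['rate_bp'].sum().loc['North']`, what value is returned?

412

merge on 'branch' (how='inner') → 6 rows:
   term  late   branch  rate_bp
0    88     2     Main      558
1   203    10  Airport      332
2   356     5     Main      558
3   321     9    North      206
4   146     4     Main      558
5   355     7    North      206
group by branch, sum of rate_bp:
branch
Airport     332
Main       1674
North       412
Name: rate_bp, dtype: int64
value at index 'North' → 412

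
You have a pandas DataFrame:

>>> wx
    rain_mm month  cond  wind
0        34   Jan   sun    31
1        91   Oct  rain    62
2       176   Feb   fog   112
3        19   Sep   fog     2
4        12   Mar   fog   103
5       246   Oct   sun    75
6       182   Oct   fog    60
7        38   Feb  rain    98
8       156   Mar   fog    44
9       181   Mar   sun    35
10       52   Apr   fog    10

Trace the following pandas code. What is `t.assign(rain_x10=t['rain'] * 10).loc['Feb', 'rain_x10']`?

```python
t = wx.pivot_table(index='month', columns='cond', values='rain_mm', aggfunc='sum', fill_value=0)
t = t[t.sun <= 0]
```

380

pivot: rows=month, cols=cond, sum(rain_mm):
cond   fog  rain  sun
month                
Apr     52     0    0
Feb    176    38    0
Jan      0     0   34
Mar    168     0  181
Oct    182    91  246
Sep     19     0    0
filter rows where sun <= 0:
cond   fog  rain  sun
month                
Apr     52     0    0
Feb    176    38    0
Sep     19     0    0
add column rain_x10 = t['rain'] * 10:
cond   fog  rain  sun  rain_x10
month                          
Apr     52     0    0         0
Feb    176    38    0       380
Sep     19     0    0         0
So loc['Feb', 'rain_x10'] = 380.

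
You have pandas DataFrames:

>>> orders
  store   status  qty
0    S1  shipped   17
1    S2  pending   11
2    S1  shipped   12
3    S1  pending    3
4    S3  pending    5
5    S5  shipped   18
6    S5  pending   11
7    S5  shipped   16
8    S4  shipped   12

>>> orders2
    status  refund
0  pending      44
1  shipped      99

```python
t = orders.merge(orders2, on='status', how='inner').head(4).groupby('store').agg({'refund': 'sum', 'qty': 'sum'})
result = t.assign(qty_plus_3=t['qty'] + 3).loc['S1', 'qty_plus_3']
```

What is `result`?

35

merge on 'status' (how='inner') → 9 rows:
  store   status  qty  refund
0    S1  shipped   17      99
1    S2  pending   11      44
2    S1  shipped   12      99
3    S1  pending    3      44
4    S3  pending    5      44
5    S5  shipped   18      99
6    S5  pending   11      44
7    S5  shipped   16      99
8    S4  shipped   12      99
take first 4 rows:
  store   status  qty  refund
0    S1  shipped   17      99
1    S2  pending   11      44
2    S1  shipped   12      99
3    S1  pending    3      44
group by store: sum(refund), sum(qty):
       refund  qty
store             
S1        242   32
S2         44   11
add column qty_plus_3 = t['qty'] + 3:
       refund  qty  qty_plus_3
store                         
S1        242   32          35
S2         44   11          14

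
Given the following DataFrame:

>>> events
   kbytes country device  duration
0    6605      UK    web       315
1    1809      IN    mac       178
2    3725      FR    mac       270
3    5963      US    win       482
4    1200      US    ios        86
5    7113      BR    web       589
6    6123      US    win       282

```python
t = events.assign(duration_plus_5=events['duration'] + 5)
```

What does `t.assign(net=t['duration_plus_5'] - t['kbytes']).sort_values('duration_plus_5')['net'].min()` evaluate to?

add column duration_plus_5 = events['duration'] + 5:
   kbytes country device  duration  duration_plus_5
0    6605      UK    web       315              320
1    1809      IN    mac       178              183
2    3725      FR    mac       270              275
3    5963      US    win       482              487
4    1200      US    ios        86               91
5    7113      BR    web       589              594
6    6123      US    win       282              287
add column net = t['duration_plus_5'] - t['kbytes']:
   kbytes country device  duration  duration_plus_5   net
0    6605      UK    web       315              320 -6285
1    1809      IN    mac       178              183 -1626
2    3725      FR    mac       270              275 -3450
3    5963      US    win       482              487 -5476
4    1200      US    ios        86               91 -1109
5    7113      BR    web       589              594 -6519
6    6123      US    win       282              287 -5836
sort by duration_plus_5:
   kbytes country device  duration  duration_plus_5   net
4    1200      US    ios        86               91 -1109
1    1809      IN    mac       178              183 -1626
2    3725      FR    mac       270              275 -3450
6    6123      US    win       282              287 -5836
0    6605      UK    web       315              320 -6285
3    5963      US    win       482              487 -5476
5    7113      BR    web       589              594 -6519
Finally, min of column 'net' = -6519.

-6519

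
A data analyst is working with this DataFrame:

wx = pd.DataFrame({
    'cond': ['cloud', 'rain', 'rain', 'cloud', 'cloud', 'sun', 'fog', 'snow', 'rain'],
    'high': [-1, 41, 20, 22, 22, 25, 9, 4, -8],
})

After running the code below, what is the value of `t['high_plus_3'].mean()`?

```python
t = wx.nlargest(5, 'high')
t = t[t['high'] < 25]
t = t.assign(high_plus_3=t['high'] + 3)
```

24.3333333333

take 5 rows with largest high:
    cond  high
1   rain    41
5    sun    25
3  cloud    22
4  cloud    22
2   rain    20
filter rows where high < 25:
    cond  high
3  cloud    22
4  cloud    22
2   rain    20
add column high_plus_3 = t['high'] + 3:
    cond  high  high_plus_3
3  cloud    22           25
4  cloud    22           25
2   rain    20           23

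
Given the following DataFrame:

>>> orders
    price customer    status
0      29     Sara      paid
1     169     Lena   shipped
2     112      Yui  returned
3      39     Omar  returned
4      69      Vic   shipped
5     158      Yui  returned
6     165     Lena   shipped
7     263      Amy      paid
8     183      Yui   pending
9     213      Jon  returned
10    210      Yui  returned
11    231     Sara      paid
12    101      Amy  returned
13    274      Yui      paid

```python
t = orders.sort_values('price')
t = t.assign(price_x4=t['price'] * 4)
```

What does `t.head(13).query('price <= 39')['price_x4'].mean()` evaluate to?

136.0

sort by price:
    price customer    status
0      29     Sara      paid
3      39     Omar  returned
4      69      Vic   shipped
12    101      Amy  returned
2     112      Yui  returned
5     158      Yui  returned
6     165     Lena   shipped
1     169     Lena   shipped
8     183      Yui   pending
10    210      Yui  returned
9     213      Jon  returned
11    231     Sara      paid
7     263      Amy      paid
13    274      Yui      paid
add column price_x4 = t['price'] * 4:
    price customer    status  price_x4
0      29     Sara      paid       116
3      39     Omar  returned       156
4      69      Vic   shipped       276
12    101      Amy  returned       404
2     112      Yui  returned       448
5     158      Yui  returned       632
6     165     Lena   shipped       660
1     169     Lena   shipped       676
8     183      Yui   pending       732
10    210      Yui  returned       840
9     213      Jon  returned       852
11    231     Sara      paid       924
7     263      Amy      paid      1052
13    274      Yui      paid      1096
take first 13 rows:
    price customer    status  price_x4
0      29     Sara      paid       116
3      39     Omar  returned       156
4      69      Vic   shipped       276
12    101      Amy  returned       404
2     112      Yui  returned       448
5     158      Yui  returned       632
6     165     Lena   shipped       660
1     169     Lena   shipped       676
8     183      Yui   pending       732
10    210      Yui  returned       840
9     213      Jon  returned       852
11    231     Sara      paid       924
7     263      Amy      paid      1052
filter rows where price <= 39:
   price customer    status  price_x4
0     29     Sara      paid       116
3     39     Omar  returned       156
Reading off the mean of column 'price_x4', we get 136.0.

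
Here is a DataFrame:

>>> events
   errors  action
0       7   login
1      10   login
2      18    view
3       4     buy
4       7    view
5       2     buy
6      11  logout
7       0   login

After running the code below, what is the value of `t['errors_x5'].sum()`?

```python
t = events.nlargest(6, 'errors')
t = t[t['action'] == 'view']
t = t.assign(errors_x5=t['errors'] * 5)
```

125

take 6 rows with largest errors:
   errors  action
2      18    view
6      11  logout
1      10   login
0       7   login
4       7    view
3       4     buy
filter rows where action == 'view':
   errors action
2      18   view
4       7   view
add column errors_x5 = t['errors'] * 5:
   errors action  errors_x5
2      18   view         90
4       7   view         35
Reading off the sum of column 'errors_x5', we get 125.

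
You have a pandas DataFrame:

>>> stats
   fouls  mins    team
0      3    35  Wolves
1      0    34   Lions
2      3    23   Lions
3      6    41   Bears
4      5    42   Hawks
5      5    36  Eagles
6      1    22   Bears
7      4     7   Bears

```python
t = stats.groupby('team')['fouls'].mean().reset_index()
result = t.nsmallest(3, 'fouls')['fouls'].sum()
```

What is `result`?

8.16666666667

group by team, mean of fouls:
team
Bears     3.666667
Eagles    5.000000
Hawks     5.000000
Lions     1.500000
Wolves    3.000000
Name: fouls, dtype: float64
reset_index():
     team     fouls
0   Bears  3.666667
1  Eagles  5.000000
2   Hawks  5.000000
3   Lions  1.500000
4  Wolves  3.000000
take 3 rows with smallest fouls:
     team     fouls
3   Lions  1.500000
4  Wolves  3.000000
0   Bears  3.666667
The sum of column 'fouls' is 8.16666666667.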